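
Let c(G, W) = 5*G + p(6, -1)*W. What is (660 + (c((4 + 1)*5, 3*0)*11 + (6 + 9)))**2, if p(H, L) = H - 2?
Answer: 4202500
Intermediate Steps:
p(H, L) = -2 + H
c(G, W) = 4*W + 5*G (c(G, W) = 5*G + (-2 + 6)*W = 5*G + 4*W = 4*W + 5*G)
(660 + (c((4 + 1)*5, 3*0)*11 + (6 + 9)))**2 = (660 + ((4*(3*0) + 5*((4 + 1)*5))*11 + (6 + 9)))**2 = (660 + ((4*0 + 5*(5*5))*11 + 15))**2 = (660 + ((0 + 5*25)*11 + 15))**2 = (660 + ((0 + 125)*11 + 15))**2 = (660 + (125*11 + 15))**2 = (660 + (1375 + 15))**2 = (660 + 1390)**2 = 2050**2 = 4202500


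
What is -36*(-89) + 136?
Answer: 3340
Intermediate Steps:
-36*(-89) + 136 = 3204 + 136 = 3340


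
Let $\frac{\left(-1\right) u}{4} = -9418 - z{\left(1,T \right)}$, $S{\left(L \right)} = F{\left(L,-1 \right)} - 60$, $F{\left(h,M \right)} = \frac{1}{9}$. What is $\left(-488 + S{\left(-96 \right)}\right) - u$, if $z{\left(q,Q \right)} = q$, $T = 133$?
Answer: $- \frac{344015}{9} \approx -38224.0$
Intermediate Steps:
$F{\left(h,M \right)} = \frac{1}{9}$
$S{\left(L \right)} = - \frac{539}{9}$ ($S{\left(L \right)} = \frac{1}{9} - 60 = - \frac{539}{9}$)
$u = 37676$ ($u = - 4 \left(-9418 - 1\right) = \left(-4\right) \left(-9419\right) = 37676$)
$\left(-488 + S{\left(-96 \right)}\right) - u = \left(-488 - \frac{539}{9}\right) - 37676 = - \frac{4931}{9} - 37676 = - \frac{344015}{9}$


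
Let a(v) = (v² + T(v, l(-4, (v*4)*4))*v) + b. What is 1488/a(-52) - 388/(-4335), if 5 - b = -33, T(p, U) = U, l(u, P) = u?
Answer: 759508/1278825 ≈ 0.59391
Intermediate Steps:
b = 38 (b = 5 - 1*(-33) = 5 + 33 = 38)
a(v) = 38 + v² - 4*v (a(v) = (v² - 4*v) + 38 = 38 + v² - 4*v)
1488/a(-52) - 388/(-4335) = 1488/(38 + (-52)² - 4*(-52)) - 388/(-4335) = 1488/(38 + 2704 + 208) - 388*(-1/4335) = 1488/2950 + 388/4335 = 1488*(1/2950) + 388/4335 = 744/1475 + 388/4335 = 759508/1278825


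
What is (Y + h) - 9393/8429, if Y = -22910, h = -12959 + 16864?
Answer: -160202538/8429 ≈ -19006.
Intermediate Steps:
h = 3905
(Y + h) - 9393/8429 = (-22910 + 3905) - 9393/8429 = -19005 - 9393*1/8429 = -19005 - 9393/8429 = -160202538/8429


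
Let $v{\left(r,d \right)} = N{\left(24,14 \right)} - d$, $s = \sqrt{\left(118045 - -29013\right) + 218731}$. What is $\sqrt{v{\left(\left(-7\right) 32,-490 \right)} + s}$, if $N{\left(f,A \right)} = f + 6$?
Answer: $\sqrt{520 + \sqrt{365789}} \approx 33.538$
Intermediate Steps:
$N{\left(f,A \right)} = 6 + f$
$s = \sqrt{365789}$ ($s = \sqrt{\left(118045 + 29013\right) + 218731} = \sqrt{147058 + 218731} = \sqrt{365789} \approx 604.8$)
$v{\left(r,d \right)} = 30 - d$ ($v{\left(r,d \right)} = \left(6 + 24\right) - d = 30 - d$)
$\sqrt{v{\left(\left(-7\right) 32,-490 \right)} + s} = \sqrt{\left(30 - -490\right) + \sqrt{365789}} = \sqrt{\left(30 + 490\right) + \sqrt{365789}} = \sqrt{520 + \sqrt{365789}}$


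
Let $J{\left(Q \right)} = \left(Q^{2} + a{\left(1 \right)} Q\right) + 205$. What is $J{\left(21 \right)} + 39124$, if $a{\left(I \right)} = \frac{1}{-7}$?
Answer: $39767$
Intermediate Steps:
$a{\left(I \right)} = - \frac{1}{7}$
$J{\left(Q \right)} = 205 + Q^{2} - \frac{Q}{7}$ ($J{\left(Q \right)} = \left(Q^{2} - \frac{Q}{7}\right) + 205 = 205 + Q^{2} - \frac{Q}{7}$)
$J{\left(21 \right)} + 39124 = \left(205 + 21^{2} - 3\right) + 39124 = \left(205 + 441 - 3\right) + 39124 = 643 + 39124 = 39767$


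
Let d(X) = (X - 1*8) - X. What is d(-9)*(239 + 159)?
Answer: -3184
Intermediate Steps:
d(X) = -8 (d(X) = (X - 8) - X = (-8 + X) - X = -8)
d(-9)*(239 + 159) = -8*(239 + 159) = -8*398 = -3184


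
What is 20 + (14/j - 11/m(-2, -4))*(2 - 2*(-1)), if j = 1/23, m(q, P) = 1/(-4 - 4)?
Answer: 1660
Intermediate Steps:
m(q, P) = -⅛ (m(q, P) = 1/(-8) = -⅛)
j = 1/23 ≈ 0.043478
20 + (14/j - 11/m(-2, -4))*(2 - 2*(-1)) = 20 + (14/(1/23) - 11/(-⅛))*(2 - 2*(-1)) = 20 + (14*23 - 11*(-8))*(2 + 2) = 20 + (322 + 88)*4 = 20 + 410*4 = 20 + 1640 = 1660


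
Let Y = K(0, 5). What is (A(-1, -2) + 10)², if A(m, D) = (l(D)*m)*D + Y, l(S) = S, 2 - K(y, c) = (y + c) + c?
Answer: 4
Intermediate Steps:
K(y, c) = 2 - y - 2*c (K(y, c) = 2 - ((y + c) + c) = 2 - ((c + y) + c) = 2 - (y + 2*c) = 2 + (-y - 2*c) = 2 - y - 2*c)
Y = -8 (Y = 2 - 1*0 - 2*5 = 2 + 0 - 10 = -8)
A(m, D) = -8 + m*D² (A(m, D) = (D*m)*D - 8 = m*D² - 8 = -8 + m*D²)
(A(-1, -2) + 10)² = ((-8 - 1*(-2)²) + 10)² = ((-8 - 1*4) + 10)² = ((-8 - 4) + 10)² = (-12 + 10)² = (-2)² = 4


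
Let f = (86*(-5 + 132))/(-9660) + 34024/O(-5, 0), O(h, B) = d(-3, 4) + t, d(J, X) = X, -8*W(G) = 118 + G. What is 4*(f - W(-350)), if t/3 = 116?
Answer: 7069313/26565 ≈ 266.11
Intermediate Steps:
W(G) = -59/4 - G/8 (W(G) = -(118 + G)/8 = -59/4 - G/8)
t = 348 (t = 3*116 = 348)
O(h, B) = 352 (O(h, B) = 4 + 348 = 352)
f = 10150853/106260 (f = (86*(-5 + 132))/(-9660) + 34024/352 = (86*127)*(-1/9660) + 34024*(1/352) = 10922*(-1/9660) + 4253/44 = -5461/4830 + 4253/44 = 10150853/106260 ≈ 95.528)
4*(f - W(-350)) = 4*(10150853/106260 - (-59/4 - ⅛*(-350))) = 4*(10150853/106260 - (-59/4 + 175/4)) = 4*(10150853/106260 - 1*29) = 4*(10150853/106260 - 29) = 4*(7069313/106260) = 7069313/26565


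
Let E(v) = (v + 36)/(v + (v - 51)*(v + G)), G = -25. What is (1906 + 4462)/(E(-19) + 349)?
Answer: 9746224/534153 ≈ 18.246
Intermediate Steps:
E(v) = (36 + v)/(v + (-51 + v)*(-25 + v)) (E(v) = (v + 36)/(v + (v - 51)*(v - 25)) = (36 + v)/(v + (-51 + v)*(-25 + v)))
(1906 + 4462)/(E(-19) + 349) = (1906 + 4462)/((36 - 19)/(1275 + (-19)² - 75*(-19)) + 349) = 6368/(17/(1275 + 361 + 1425) + 349) = 6368/(17/3061 + 349) = 6368/(1068306/3061) = 6368*(3061/1068306) = 9746224/534153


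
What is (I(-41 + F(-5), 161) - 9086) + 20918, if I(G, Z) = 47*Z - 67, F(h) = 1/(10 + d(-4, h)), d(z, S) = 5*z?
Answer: 19332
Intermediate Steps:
F(h) = -⅒ (F(h) = 1/(10 + 5*(-4)) = 1/(10 - 20) = 1/(-10) = -⅒)
I(G, Z) = -67 + 47*Z
(I(-41 + F(-5), 161) - 9086) + 20918 = ((-67 + 47*161) - 9086) + 20918 = ((-67 + 7567) - 9086) + 20918 = (7500 - 9086) + 20918 = -1586 + 20918 = 19332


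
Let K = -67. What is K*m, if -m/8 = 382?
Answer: 204752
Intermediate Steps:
m = -3056 (m = -8*382 = -3056)
K*m = -67*(-3056) = 204752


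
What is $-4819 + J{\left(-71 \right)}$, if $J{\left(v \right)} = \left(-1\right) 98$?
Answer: $-4917$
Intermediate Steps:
$J{\left(v \right)} = -98$
$-4819 + J{\left(-71 \right)} = -4819 - 98 = -4917$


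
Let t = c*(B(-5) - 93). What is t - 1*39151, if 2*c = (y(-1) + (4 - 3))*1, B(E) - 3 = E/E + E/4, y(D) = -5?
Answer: -77941/2 ≈ -38971.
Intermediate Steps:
B(E) = 4 + E/4 (B(E) = 3 + (E/E + E/4) = 3 + (1 + E*(¼)) = 3 + (1 + E/4) = 4 + E/4)
c = -2 (c = ((-5 + (4 - 3))*1)/2 = ((-5 + 1)*1)/2 = (-4*1)/2 = (½)*(-4) = -2)
t = 361/2 (t = -2*((4 + (¼)*(-5)) - 93) = -2*((4 - 5/4) - 93) = -2*(11/4 - 93) = -2*(-361/4) = 361/2 ≈ 180.50)
t - 1*39151 = 361/2 - 1*39151 = 361/2 - 39151 = -77941/2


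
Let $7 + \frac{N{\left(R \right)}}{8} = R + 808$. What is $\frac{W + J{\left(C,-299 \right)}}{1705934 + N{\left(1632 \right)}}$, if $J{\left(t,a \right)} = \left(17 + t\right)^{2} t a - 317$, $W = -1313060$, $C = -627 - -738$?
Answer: $- \frac{545081953}{1725398} \approx -315.92$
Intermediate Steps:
$C = 111$ ($C = -627 + 738 = 111$)
$N{\left(R \right)} = 6408 + 8 R$ ($N{\left(R \right)} = -56 + 8 \left(R + 808\right) = -56 + 8 \left(808 + R\right) = -56 + \left(6464 + 8 R\right) = 6408 + 8 R$)
$J{\left(t,a \right)} = -317 + a t \left(17 + t\right)^{2}$ ($J{\left(t,a \right)} = t \left(17 + t\right)^{2} a - 317 = a t \left(17 + t\right)^{2} - 317 = -317 + a t \left(17 + t\right)^{2}$)
$\frac{W + J{\left(C,-299 \right)}}{1705934 + N{\left(1632 \right)}} = \frac{-1313060 - \left(317 + 33189 \left(17 + 111\right)^{2}\right)}{1705934 + \left(6408 + 8 \cdot 1632\right)} = \frac{-1313060 - \left(317 + 33189 \cdot 128^{2}\right)}{1705934 + \left(6408 + 13056\right)} = \frac{-1313060 - \left(317 + 33189 \cdot 16384\right)}{1705934 + 19464} = \frac{-1313060 - 543768893}{1725398} = \left(-1313060 - 543768893\right) \frac{1}{1725398} = \left(-545081953\right) \frac{1}{1725398} = - \frac{545081953}{1725398}$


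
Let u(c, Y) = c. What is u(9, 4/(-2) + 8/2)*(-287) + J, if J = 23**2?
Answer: -2054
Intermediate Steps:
J = 529
u(9, 4/(-2) + 8/2)*(-287) + J = 9*(-287) + 529 = -2583 + 529 = -2054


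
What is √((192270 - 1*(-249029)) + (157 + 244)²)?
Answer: 30*√669 ≈ 775.95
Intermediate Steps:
√((192270 - 1*(-249029)) + (157 + 244)²) = √((192270 + 249029) + 401²) = √(441299 + 160801) = √602100 = 30*√669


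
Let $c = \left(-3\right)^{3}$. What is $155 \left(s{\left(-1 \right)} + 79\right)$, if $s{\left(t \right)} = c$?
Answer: $8060$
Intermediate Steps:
$c = -27$
$s{\left(t \right)} = -27$
$155 \left(s{\left(-1 \right)} + 79\right) = 155 \left(-27 + 79\right) = 155 \cdot 52 = 8060$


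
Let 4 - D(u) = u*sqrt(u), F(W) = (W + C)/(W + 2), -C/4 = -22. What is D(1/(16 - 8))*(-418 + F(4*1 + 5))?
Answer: -18004/11 + 4501*sqrt(2)/352 ≈ -1618.6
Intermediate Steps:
C = 88 (C = -4*(-22) = 88)
F(W) = (88 + W)/(2 + W) (F(W) = (W + 88)/(W + 2) = (88 + W)/(2 + W))
D(u) = 4 - u**(3/2) (D(u) = 4 - u*sqrt(u) = 4 - u**(3/2))
D(1/(16 - 8))*(-418 + F(4*1 + 5)) = (4 - (1/(16 - 8))**(3/2))*(-418 + (88 + (4*1 + 5))/(2 + (4*1 + 5))) = (4 - (1/8)**(3/2))*(-418 + (88 + (4 + 5))/(2 + (4 + 5))) = (4 - (1/8)**(3/2))*(-418 + (88 + 9)/(2 + 9)) = (4 - sqrt(2)/32)*(-418 + 97/11) = (4 - sqrt(2)/32)*(-4501/11) = -18004/11 + 4501*sqrt(2)/352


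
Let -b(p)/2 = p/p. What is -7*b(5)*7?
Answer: 98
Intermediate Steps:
b(p) = -2 (b(p) = -2*p/p = -2*1 = -2)
-7*b(5)*7 = -7*(-2)*7 = 14*7 = 98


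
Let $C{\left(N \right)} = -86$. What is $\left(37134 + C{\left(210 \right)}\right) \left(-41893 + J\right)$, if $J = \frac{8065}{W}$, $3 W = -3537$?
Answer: $- \frac{1830167939776}{1179} \approx -1.5523 \cdot 10^{9}$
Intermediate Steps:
$W = -1179$ ($W = \frac{1}{3} \left(-3537\right) = -1179$)
$J = - \frac{8065}{1179}$ ($J = \frac{8065}{-1179} = 8065 \left(- \frac{1}{1179}\right) = - \frac{8065}{1179} \approx -6.8405$)
$\left(37134 + C{\left(210 \right)}\right) \left(-41893 + J\right) = \left(37134 - 86\right) \left(-41893 - \frac{8065}{1179}\right) = 37048 \left(- \frac{49399912}{1179}\right) = - \frac{1830167939776}{1179}$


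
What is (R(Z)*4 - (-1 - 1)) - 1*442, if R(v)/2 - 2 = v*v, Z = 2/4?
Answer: -422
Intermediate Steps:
Z = ½ (Z = 2*(¼) = ½ ≈ 0.50000)
R(v) = 4 + 2*v² (R(v) = 4 + 2*(v*v) = 4 + 2*v²)
(R(Z)*4 - (-1 - 1)) - 1*442 = ((4 + 2*(½)²)*4 - (-1 - 1)) - 1*442 = ((4 + 2*(¼))*4 - 1*(-2)) - 442 = ((4 + ½)*4 + 2) - 442 = ((9/2)*4 + 2) - 442 = (18 + 2) - 442 = 20 - 442 = -422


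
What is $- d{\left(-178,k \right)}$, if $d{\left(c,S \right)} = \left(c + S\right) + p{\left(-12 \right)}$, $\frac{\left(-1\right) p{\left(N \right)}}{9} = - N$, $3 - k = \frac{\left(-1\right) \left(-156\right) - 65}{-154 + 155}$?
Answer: $374$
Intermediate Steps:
$k = -88$ ($k = 3 - \frac{\left(-1\right) \left(-156\right) - 65}{-154 + 155} = 3 - \frac{156 - 65}{1} = 3 - 91 \cdot 1 = 3 - 91 = -88$)
$p{\left(N \right)} = 9 N$ ($p{\left(N \right)} = - 9 \left(- N\right) = 9 N$)
$d{\left(c,S \right)} = -108 + S + c$ ($d{\left(c,S \right)} = \left(c + S\right) + 9 \left(-12\right) = \left(S + c\right) - 108 = -108 + S + c$)
$- d{\left(-178,k \right)} = - (-108 - 88 - 178) = \left(-1\right) \left(-374\right) = 374$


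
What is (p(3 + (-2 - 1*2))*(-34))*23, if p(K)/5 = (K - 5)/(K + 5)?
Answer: 5865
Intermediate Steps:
p(K) = 5*(-5 + K)/(5 + K) (p(K) = 5*((K - 5)/(K + 5)) = 5*((-5 + K)/(5 + K)) = 5*(-5 + K)/(5 + K))
(p(3 + (-2 - 1*2))*(-34))*23 = ((5*(-5 + (3 + (-2 - 1*2)))/(5 + (3 + (-2 - 1*2))))*(-34))*23 = ((5*(-5 + (3 + (-2 - 2)))/(5 + (3 + (-2 - 2))))*(-34))*23 = ((5*(-5 + (3 - 4))/(5 + (3 - 4)))*(-34))*23 = ((5*(-5 - 1)/(5 - 1))*(-34))*23 = ((5*(-6)/4)*(-34))*23 = ((5*(1/4)*(-6))*(-34))*23 = -15/2*(-34)*23 = 255*23 = 5865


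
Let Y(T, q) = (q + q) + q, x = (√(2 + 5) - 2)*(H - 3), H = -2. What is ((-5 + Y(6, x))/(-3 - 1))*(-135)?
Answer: 3375/4 - 2025*√7/4 ≈ -495.66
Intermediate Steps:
x = 10 - 5*√7 (x = (√(2 + 5) - 2)*(-2 - 3) = (√7 - 2)*(-5) = (-2 + √7)*(-5) = 10 - 5*√7 ≈ -3.2288)
Y(T, q) = 3*q (Y(T, q) = 2*q + q = 3*q)
((-5 + Y(6, x))/(-3 - 1))*(-135) = ((-5 + 3*(10 - 5*√7))/(-3 - 1))*(-135) = ((-5 + (30 - 15*√7))/(-4))*(-135) = ((25 - 15*√7)*(-¼))*(-135) = (-25/4 + 15*√7/4)*(-135) = 3375/4 - 2025*√7/4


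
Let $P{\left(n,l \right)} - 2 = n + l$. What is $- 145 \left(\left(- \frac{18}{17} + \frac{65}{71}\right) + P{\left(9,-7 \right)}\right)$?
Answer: $- \frac{674975}{1207} \approx -559.22$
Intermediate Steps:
$P{\left(n,l \right)} = 2 + l + n$ ($P{\left(n,l \right)} = 2 + \left(n + l\right) = 2 + \left(l + n\right) = 2 + l + n$)
$- 145 \left(\left(- \frac{18}{17} + \frac{65}{71}\right) + P{\left(9,-7 \right)}\right) = - 145 \left(\left(- \frac{18}{17} + \frac{65}{71}\right) + \left(2 - 7 + 9\right)\right) = - 145 \left(\left(\left(-18\right) \frac{1}{17} + 65 \cdot \frac{1}{71}\right) + 4\right) = - 145 \left(\left(- \frac{18}{17} + \frac{65}{71}\right) + 4\right) = - 145 \left(- \frac{173}{1207} + 4\right) = \left(-145\right) \frac{4655}{1207} = - \frac{674975}{1207}$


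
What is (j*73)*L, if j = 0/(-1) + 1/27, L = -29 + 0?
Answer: -2117/27 ≈ -78.407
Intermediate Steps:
L = -29
j = 1/27 (j = 0*(-1) + 1*(1/27) = 0 + 1/27 = 1/27 ≈ 0.037037)
(j*73)*L = ((1/27)*73)*(-29) = (73/27)*(-29) = -2117/27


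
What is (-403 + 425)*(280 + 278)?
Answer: 12276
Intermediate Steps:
(-403 + 425)*(280 + 278) = 22*558 = 12276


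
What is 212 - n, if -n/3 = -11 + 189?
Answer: 746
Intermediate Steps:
n = -534 (n = -3*(-11 + 189) = -3*178 = -534)
212 - n = 212 - 1*(-534) = 212 + 534 = 746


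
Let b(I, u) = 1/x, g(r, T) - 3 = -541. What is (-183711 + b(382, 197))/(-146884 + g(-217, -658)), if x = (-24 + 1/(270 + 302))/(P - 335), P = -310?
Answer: 229221087/183969254 ≈ 1.2460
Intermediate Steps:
g(r, T) = -538 (g(r, T) = 3 - 541 = -538)
x = 13727/368940 (x = (-24 + 1/(270 + 302))/(-310 - 335) = (-24 + 1/572)/(-645) = (-24 + 1/572)*(-1/645) = -13727/572*(-1/645) = 13727/368940 ≈ 0.037207)
b(I, u) = 368940/13727 (b(I, u) = 1/(13727/368940) = 368940/13727)
(-183711 + b(382, 197))/(-146884 + g(-217, -658)) = (-183711 + 368940/13727)/(-146884 - 538) = -2521431957/13727/(-147422) = -2521431957/13727*(-1/147422) = 229221087/183969254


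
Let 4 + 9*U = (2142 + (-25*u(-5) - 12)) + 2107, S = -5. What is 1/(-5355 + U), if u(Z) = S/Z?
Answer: -9/43987 ≈ -0.00020461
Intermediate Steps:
u(Z) = -5/Z
U = 4208/9 (U = -4/9 + ((2142 + (-(-125)/(-5) - 12)) + 2107)/9 = -4/9 + ((2142 + (-(-125)*(-1)/5 - 12)) + 2107)/9 = -4/9 + ((2142 + (-25*1 - 12)) + 2107)/9 = -4/9 + ((2142 + (-25 - 12)) + 2107)/9 = -4/9 + ((2142 - 37) + 2107)/9 = -4/9 + (2105 + 2107)/9 = -4/9 + (⅑)*4212 = -4/9 + 468 = 4208/9 ≈ 467.56)
1/(-5355 + U) = 1/(-5355 + 4208/9) = 1/(-43987/9) = -9/43987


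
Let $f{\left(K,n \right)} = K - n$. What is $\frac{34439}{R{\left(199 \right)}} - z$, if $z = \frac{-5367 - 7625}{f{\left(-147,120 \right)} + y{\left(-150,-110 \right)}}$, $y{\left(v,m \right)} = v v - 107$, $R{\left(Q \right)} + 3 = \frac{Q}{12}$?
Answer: $\frac{4573042732}{1803269} \approx 2536.0$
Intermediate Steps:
$R{\left(Q \right)} = -3 + \frac{Q}{12}$
$y{\left(v,m \right)} = -107 + v^{2}$ ($y{\left(v,m \right)} = v^{2} - 107 = -107 + v^{2}$)
$z = - \frac{6496}{11063}$ ($z = \frac{-5367 - 7625}{\left(-147 - 120\right) - \left(107 - \left(-150\right)^{2}\right)} = - \frac{12992}{\left(-147 - 120\right) + \left(-107 + 22500\right)} = - \frac{12992}{-267 + 22393} = - \frac{12992}{22126} = \left(-12992\right) \frac{1}{22126} = - \frac{6496}{11063} \approx -0.58718$)
$\frac{34439}{R{\left(199 \right)}} - z = \frac{34439}{-3 + \frac{1}{12} \cdot 199} - - \frac{6496}{11063} = \frac{34439}{-3 + \frac{199}{12}} + \frac{6496}{11063} = \frac{34439}{\frac{163}{12}} + \frac{6496}{11063} = 34439 \cdot \frac{12}{163} + \frac{6496}{11063} = \frac{413268}{163} + \frac{6496}{11063} = \frac{4573042732}{1803269}$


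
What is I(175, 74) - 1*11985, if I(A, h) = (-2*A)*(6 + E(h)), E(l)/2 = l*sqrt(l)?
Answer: -14085 - 51800*sqrt(74) ≈ -4.5969e+5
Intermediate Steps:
E(l) = 2*l**(3/2) (E(l) = 2*(l*sqrt(l)) = 2*l**(3/2))
I(A, h) = -2*A*(6 + 2*h**(3/2)) (I(A, h) = (-2*A)*(6 + 2*h**(3/2)) = -2*A*(6 + 2*h**(3/2)))
I(175, 74) - 1*11985 = -4*175*(3 + 74**(3/2)) - 1*11985 = -4*175*(3 + 74*sqrt(74)) - 11985 = (-2100 - 51800*sqrt(74)) - 11985 = -14085 - 51800*sqrt(74)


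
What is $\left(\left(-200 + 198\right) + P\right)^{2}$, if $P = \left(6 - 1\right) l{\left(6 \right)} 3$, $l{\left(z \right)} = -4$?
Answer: $3844$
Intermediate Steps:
$P = -60$ ($P = \left(6 - 1\right) \left(-4\right) 3 = 5 \left(-4\right) 3 = \left(-20\right) 3 = -60$)
$\left(\left(-200 + 198\right) + P\right)^{2} = \left(\left(-200 + 198\right) - 60\right)^{2} = \left(-2 - 60\right)^{2} = \left(-62\right)^{2} = 3844$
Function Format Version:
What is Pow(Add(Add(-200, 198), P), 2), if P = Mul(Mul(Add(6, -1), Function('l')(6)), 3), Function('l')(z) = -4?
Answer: 3844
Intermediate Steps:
P = -60 (P = Mul(Mul(Add(6, -1), -4), 3) = Mul(Mul(5, -4), 3) = Mul(-20, 3) = -60)
Pow(Add(Add(-200, 198), P), 2) = Pow(Add(Add(-200, 198), -60), 2) = Pow(Add(-2, -60), 2) = Pow(-62, 2) = 3844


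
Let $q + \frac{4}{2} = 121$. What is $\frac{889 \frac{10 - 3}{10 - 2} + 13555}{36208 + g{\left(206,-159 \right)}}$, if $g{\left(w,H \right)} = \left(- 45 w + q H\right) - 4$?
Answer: $\frac{38221}{21368} \approx 1.7887$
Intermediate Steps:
$q = 119$ ($q = -2 + 121 = 119$)
$g{\left(w,H \right)} = -4 - 45 w + 119 H$ ($g{\left(w,H \right)} = \left(- 45 w + 119 H\right) - 4 = -4 - 45 w + 119 H$)
$\frac{889 \frac{10 - 3}{10 - 2} + 13555}{36208 + g{\left(206,-159 \right)}} = \frac{889 \frac{10 - 3}{10 - 2} + 13555}{36208 - 28195} = \frac{889 \cdot \frac{7}{8} + 13555}{36208 - 28195} = \frac{889 \cdot 7 \cdot \frac{1}{8} + 13555}{36208 - 28195} = \frac{889 \cdot \frac{7}{8} + 13555}{8013} = \left(\frac{6223}{8} + 13555\right) \frac{1}{8013} = \frac{114663}{8} \cdot \frac{1}{8013} = \frac{38221}{21368}$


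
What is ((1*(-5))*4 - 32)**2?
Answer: 2704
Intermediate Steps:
((1*(-5))*4 - 32)**2 = (-5*4 - 32)**2 = (-20 - 32)**2 = (-52)**2 = 2704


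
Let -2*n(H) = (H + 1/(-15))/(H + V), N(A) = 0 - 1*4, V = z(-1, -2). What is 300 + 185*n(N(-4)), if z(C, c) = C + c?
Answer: 10343/42 ≈ 246.26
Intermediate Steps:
V = -3 (V = -1 - 2 = -3)
N(A) = -4 (N(A) = 0 - 4 = -4)
n(H) = -(-1/15 + H)/(2*(-3 + H)) (n(H) = -(H + 1/(-15))/(2*(H - 3)) = -(H + 1*(-1/15))/(2*(-3 + H)) = -(H - 1/15)/(2*(-3 + H)) = -(-1/15 + H)/(2*(-3 + H)))
300 + 185*n(N(-4)) = 300 + 185*((1 - 15*(-4))/(30*(-3 - 4))) = 300 + 185*((1/30)*(1 + 60)/(-7)) = 300 + 185*((1/30)*(-⅐)*61) = 300 + 185*(-61/210) = 300 - 2257/42 = 10343/42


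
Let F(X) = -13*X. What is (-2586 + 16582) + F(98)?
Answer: 12722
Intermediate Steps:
(-2586 + 16582) + F(98) = (-2586 + 16582) - 13*98 = 13996 - 1274 = 12722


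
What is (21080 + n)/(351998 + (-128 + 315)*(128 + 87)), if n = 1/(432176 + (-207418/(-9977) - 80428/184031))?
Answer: 2389706815831505201/44461583595194035106 ≈ 0.053748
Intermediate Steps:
n = 1836077287/793545906498314 (n = 1/(432176 + (-207418*(-1/9977) - 80428*1/184031)) = 1/(432176 + (207418/9977 - 80428/184031)) = 1/(432176 + 37368911802/1836077287) = 1/(793545906498314/1836077287) = 1836077287/793545906498314 ≈ 2.3138e-6)
(21080 + n)/(351998 + (-128 + 315)*(128 + 87)) = (21080 + 1836077287/793545906498314)/(351998 + (-128 + 315)*(128 + 87)) = 16727947710820536407/(793545906498314*(351998 + 187*215)) = 16727947710820536407/(793545906498314*(351998 + 40205)) = (16727947710820536407/793545906498314)/392203 = (16727947710820536407/793545906498314)*(1/392203) = 2389706815831505201/44461583595194035106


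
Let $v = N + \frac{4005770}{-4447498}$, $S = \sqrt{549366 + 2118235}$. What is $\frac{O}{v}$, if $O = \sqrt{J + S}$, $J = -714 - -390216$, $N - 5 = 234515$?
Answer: $\frac{76681 \sqrt{389502 + \sqrt{2667601}}}{17983159055} \approx 0.0026668$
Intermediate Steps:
$N = 234520$ ($N = 5 + 234515 = 234520$)
$S = \sqrt{2667601} \approx 1633.3$
$J = 389502$ ($J = -714 + 390216 = 389502$)
$O = \sqrt{389502 + \sqrt{2667601}} \approx 625.41$
$v = \frac{17983159055}{76681}$ ($v = 234520 + \frac{4005770}{-4447498} = 234520 + 4005770 \left(- \frac{1}{4447498}\right) = 234520 - \frac{69065}{76681} = \frac{17983159055}{76681} \approx 2.3452 \cdot 10^{5}$)
$\frac{O}{v} = \frac{\sqrt{389502 + \sqrt{2667601}}}{\frac{17983159055}{76681}} = \sqrt{389502 + \sqrt{2667601}} \cdot \frac{76681}{17983159055} = \frac{76681 \sqrt{389502 + \sqrt{2667601}}}{17983159055}$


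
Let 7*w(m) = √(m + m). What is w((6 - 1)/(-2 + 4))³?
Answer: 5*√5/343 ≈ 0.032596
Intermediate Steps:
w(m) = √2*√m/7 (w(m) = √(m + m)/7 = √(2*m)/7 = (√2*√m)/7 = √2*√m/7)
w((6 - 1)/(-2 + 4))³ = (√2*√((6 - 1)/(-2 + 4))/7)³ = (√2*√(5/2)/7)³ = (√2*(√10/2)/7)³ = (√5/7)³ = 5*√5/343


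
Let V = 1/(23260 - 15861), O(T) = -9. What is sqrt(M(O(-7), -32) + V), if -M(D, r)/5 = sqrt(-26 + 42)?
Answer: I*sqrt(22344829)/1057 ≈ 4.4721*I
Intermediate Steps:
M(D, r) = -20 (M(D, r) = -5*sqrt(-26 + 42) = -5*sqrt(16) = -5*4 = -20)
V = 1/7399 ≈ 0.00013515
sqrt(M(O(-7), -32) + V) = sqrt(-20 + 1/7399) = sqrt(-147979/7399) = I*sqrt(22344829)/1057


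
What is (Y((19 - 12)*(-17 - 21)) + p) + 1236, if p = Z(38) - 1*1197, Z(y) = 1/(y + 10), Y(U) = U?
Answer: -10895/48 ≈ -226.98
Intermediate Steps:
Z(y) = 1/(10 + y)
p = -57455/48 (p = 1/(10 + 38) - 1*1197 = 1/48 - 1197 = -57455/48 ≈ -1197.0)
(Y((19 - 12)*(-17 - 21)) + p) + 1236 = ((19 - 12)*(-17 - 21) - 57455/48) + 1236 = (7*(-38) - 57455/48) + 1236 = (-266 - 57455/48) + 1236 = -70223/48 + 1236 = -10895/48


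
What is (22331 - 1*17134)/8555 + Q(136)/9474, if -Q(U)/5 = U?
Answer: 21709489/40525035 ≈ 0.53571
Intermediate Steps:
Q(U) = -5*U
(22331 - 1*17134)/8555 + Q(136)/9474 = (22331 - 1*17134)/8555 - 5*136/9474 = (22331 - 17134)*(1/8555) - 680*1/9474 = 5197*(1/8555) - 340/4737 = 5197/8555 - 340/4737 = 21709489/40525035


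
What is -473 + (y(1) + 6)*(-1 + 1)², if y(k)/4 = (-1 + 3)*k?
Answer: -473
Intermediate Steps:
y(k) = 8*k (y(k) = 4*((-1 + 3)*k) = 4*(2*k) = 8*k)
-473 + (y(1) + 6)*(-1 + 1)² = -473 + (8*1 + 6)*(-1 + 1)² = -473 + (8 + 6)*0² = -473 + 14*0 = -473 + 0 = -473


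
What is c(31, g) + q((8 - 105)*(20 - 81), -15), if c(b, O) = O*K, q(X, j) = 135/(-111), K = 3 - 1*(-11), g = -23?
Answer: -11959/37 ≈ -323.22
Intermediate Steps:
K = 14 (K = 3 + 11 = 14)
q(X, j) = -45/37 (q(X, j) = 135*(-1/111) = -45/37)
c(b, O) = 14*O (c(b, O) = O*14 = 14*O)
c(31, g) + q((8 - 105)*(20 - 81), -15) = 14*(-23) - 45/37 = -322 - 45/37 = -11959/37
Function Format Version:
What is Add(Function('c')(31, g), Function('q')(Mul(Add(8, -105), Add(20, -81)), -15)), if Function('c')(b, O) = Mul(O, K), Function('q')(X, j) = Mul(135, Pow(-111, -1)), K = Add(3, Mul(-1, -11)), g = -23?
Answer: Rational(-11959, 37) ≈ -323.22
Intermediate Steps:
K = 14 (K = Add(3, 11) = 14)
Function('q')(X, j) = Rational(-45, 37) (Function('q')(X, j) = Mul(135, Rational(-1, 111)) = Rational(-45, 37))
Function('c')(b, O) = Mul(14, O) (Function('c')(b, O) = Mul(O, 14) = Mul(14, O))
Add(Function('c')(31, g), Function('q')(Mul(Add(8, -105), Add(20, -81)), -15)) = Add(Mul(14, -23), Rational(-45, 37)) = Add(-322, Rational(-45, 37)) = Rational(-11959, 37)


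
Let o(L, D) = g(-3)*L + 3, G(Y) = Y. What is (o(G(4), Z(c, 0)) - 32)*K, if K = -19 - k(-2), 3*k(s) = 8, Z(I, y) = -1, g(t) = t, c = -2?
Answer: 2665/3 ≈ 888.33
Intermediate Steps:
k(s) = 8/3 (k(s) = (⅓)*8 = 8/3)
o(L, D) = 3 - 3*L (o(L, D) = -3*L + 3 = 3 - 3*L)
K = -65/3 (K = -19 - 1*8/3 = -19 - 8/3 = -65/3 ≈ -21.667)
(o(G(4), Z(c, 0)) - 32)*K = ((3 - 3*4) - 32)*(-65/3) = ((3 - 12) - 32)*(-65/3) = (-9 - 32)*(-65/3) = -41*(-65/3) = 2665/3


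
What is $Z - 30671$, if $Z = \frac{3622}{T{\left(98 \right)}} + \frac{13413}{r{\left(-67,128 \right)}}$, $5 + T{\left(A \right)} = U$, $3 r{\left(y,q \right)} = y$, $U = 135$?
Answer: $- \frac{136066403}{4355} \approx -31244.0$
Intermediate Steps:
$r{\left(y,q \right)} = \frac{y}{3}$
$T{\left(A \right)} = 130$ ($T{\left(A \right)} = -5 + 135 = 130$)
$Z = - \frac{2494198}{4355}$ ($Z = \frac{3622}{130} + \frac{13413}{\frac{1}{3} \left(-67\right)} = 3622 \cdot \frac{1}{130} + \frac{13413}{- \frac{67}{3}} = \frac{1811}{65} + 13413 \left(- \frac{3}{67}\right) = \frac{1811}{65} - \frac{40239}{67} = - \frac{2494198}{4355} \approx -572.72$)
$Z - 30671 = - \frac{2494198}{4355} - 30671 = - \frac{136066403}{4355}$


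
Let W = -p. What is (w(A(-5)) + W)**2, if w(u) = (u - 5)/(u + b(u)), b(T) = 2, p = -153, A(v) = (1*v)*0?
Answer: 90601/4 ≈ 22650.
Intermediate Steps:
A(v) = 0 (A(v) = v*0 = 0)
W = 153 (W = -1*(-153) = 153)
w(u) = (-5 + u)/(2 + u) (w(u) = (u - 5)/(u + 2) = (-5 + u)/(2 + u))
(w(A(-5)) + W)**2 = ((-5 + 0)/(2 + 0) + 153)**2 = (-5/2 + 153)**2 = (301/2)**2 = 90601/4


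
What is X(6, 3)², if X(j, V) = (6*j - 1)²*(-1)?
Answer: 1500625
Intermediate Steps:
X(j, V) = -(-1 + 6*j)² (X(j, V) = (-1 + 6*j)²*(-1) = -(-1 + 6*j)²)
X(6, 3)² = (-(-1 + 6*6)²)² = (-(-1 + 36)²)² = (-1*35²)² = (-1*1225)² = (-1225)² = 1500625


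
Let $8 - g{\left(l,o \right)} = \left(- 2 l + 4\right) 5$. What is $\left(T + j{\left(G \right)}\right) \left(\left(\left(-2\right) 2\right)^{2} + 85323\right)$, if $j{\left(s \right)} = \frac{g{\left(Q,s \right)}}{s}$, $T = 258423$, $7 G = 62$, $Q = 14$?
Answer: $\frac{683698604179}{31} \approx 2.2055 \cdot 10^{10}$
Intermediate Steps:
$G = \frac{62}{7}$ ($G = \frac{1}{7} \cdot 62 = \frac{62}{7} \approx 8.8571$)
$g{\left(l,o \right)} = -12 + 10 l$ ($g{\left(l,o \right)} = 8 - \left(- 2 l + 4\right) 5 = 8 - \left(4 - 2 l\right) 5 = 8 - \left(20 - 10 l\right) = 8 + \left(-20 + 10 l\right) = -12 + 10 l$)
$j{\left(s \right)} = \frac{128}{s}$ ($j{\left(s \right)} = \frac{-12 + 10 \cdot 14}{s} = \frac{-12 + 140}{s} = \frac{128}{s}$)
$\left(T + j{\left(G \right)}\right) \left(\left(\left(-2\right) 2\right)^{2} + 85323\right) = \left(258423 + \frac{128}{\frac{62}{7}}\right) \left(\left(\left(-2\right) 2\right)^{2} + 85323\right) = \left(258423 + 128 \cdot \frac{7}{62}\right) \left(\left(-4\right)^{2} + 85323\right) = \left(258423 + \frac{448}{31}\right) \left(16 + 85323\right) = \frac{8011561}{31} \cdot 85339 = \frac{683698604179}{31}$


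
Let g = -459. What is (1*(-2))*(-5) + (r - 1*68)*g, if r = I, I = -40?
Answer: 49582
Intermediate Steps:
r = -40
(1*(-2))*(-5) + (r - 1*68)*g = (1*(-2))*(-5) + (-40 - 1*68)*(-459) = -2*(-5) + (-40 - 68)*(-459) = 10 - 108*(-459) = 10 + 49572 = 49582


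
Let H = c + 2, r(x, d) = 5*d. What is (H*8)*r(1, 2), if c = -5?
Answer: -240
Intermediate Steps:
H = -3 (H = -5 + 2 = -3)
(H*8)*r(1, 2) = (-3*8)*(5*2) = -24*10 = -240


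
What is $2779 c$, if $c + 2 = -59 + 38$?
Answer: $-63917$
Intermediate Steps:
$c = -23$ ($c = -2 + \left(-59 + 38\right) = -2 - 21 = -23$)
$2779 c = 2779 \left(-23\right) = -63917$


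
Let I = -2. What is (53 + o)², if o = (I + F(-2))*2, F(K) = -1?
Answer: 2209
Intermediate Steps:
o = -6 (o = (-2 - 1)*2 = -3*2 = -6)
(53 + o)² = (53 - 6)² = 47² = 2209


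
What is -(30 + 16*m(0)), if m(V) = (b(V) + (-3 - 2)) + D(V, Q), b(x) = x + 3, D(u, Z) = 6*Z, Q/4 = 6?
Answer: -2302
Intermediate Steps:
Q = 24 (Q = 4*6 = 24)
b(x) = 3 + x
m(V) = 142 + V (m(V) = ((3 + V) + (-3 - 2)) + 6*24 = ((3 + V) - 5) + 144 = (-2 + V) + 144 = 142 + V)
-(30 + 16*m(0)) = -(30 + 16*(142 + 0)) = -(30 + 16*142) = -(30 + 2272) = -1*2302 = -2302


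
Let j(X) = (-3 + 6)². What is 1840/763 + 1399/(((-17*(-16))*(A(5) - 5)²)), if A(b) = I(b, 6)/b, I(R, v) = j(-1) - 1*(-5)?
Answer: 87244005/25111856 ≈ 3.4742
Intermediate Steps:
j(X) = 9 (j(X) = 3² = 9)
I(R, v) = 14 (I(R, v) = 9 - 1*(-5) = 9 + 5 = 14)
A(b) = 14/b
1840/763 + 1399/(((-17*(-16))*(A(5) - 5)²)) = 1840/763 + 1399/(((-17*(-16))*(14/5 - 5)²)) = 1840*(1/763) + 1399/((272*(14*(⅕) - 5)²)) = 1840/763 + 1399/((272*(14/5 - 5)²)) = 1840/763 + 1399/((272*(-11/5)²)) = 1840/763 + 1399/((272*(121/25))) = 1840/763 + 1399/(32912/25) = 1840/763 + 1399*(25/32912) = 1840/763 + 34975/32912 = 87244005/25111856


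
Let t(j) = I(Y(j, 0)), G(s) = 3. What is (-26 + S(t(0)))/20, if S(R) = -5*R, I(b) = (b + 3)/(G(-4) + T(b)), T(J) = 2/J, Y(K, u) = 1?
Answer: -3/2 ≈ -1.5000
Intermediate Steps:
I(b) = (3 + b)/(3 + 2/b) (I(b) = (b + 3)/(3 + 2/b) = (3 + b)/(3 + 2/b))
t(j) = ⅘ (t(j) = 1*(3 + 1)/(2 + 3*1) = 1*4/(2 + 3) = 1*4/5 = 1*(⅕)*4 = ⅘)
(-26 + S(t(0)))/20 = (-26 - 5*⅘)/20 = (-26 - 4)/20 = (1/20)*(-30) = -3/2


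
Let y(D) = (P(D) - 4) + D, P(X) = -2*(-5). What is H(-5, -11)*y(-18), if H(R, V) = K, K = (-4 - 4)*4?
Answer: 384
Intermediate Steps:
P(X) = 10
K = -32 (K = -8*4 = -32)
H(R, V) = -32
y(D) = 6 + D (y(D) = (10 - 4) + D = 6 + D)
H(-5, -11)*y(-18) = -32*(6 - 18) = -32*(-12) = 384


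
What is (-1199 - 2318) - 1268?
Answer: -4785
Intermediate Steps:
(-1199 - 2318) - 1268 = -3517 - 1268 = -4785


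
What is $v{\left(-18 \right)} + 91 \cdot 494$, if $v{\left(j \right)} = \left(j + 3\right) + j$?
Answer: $44921$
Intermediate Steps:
$v{\left(j \right)} = 3 + 2 j$ ($v{\left(j \right)} = \left(3 + j\right) + j = 3 + 2 j$)
$v{\left(-18 \right)} + 91 \cdot 494 = \left(3 + 2 \left(-18\right)\right) + 91 \cdot 494 = \left(3 - 36\right) + 44954 = -33 + 44954 = 44921$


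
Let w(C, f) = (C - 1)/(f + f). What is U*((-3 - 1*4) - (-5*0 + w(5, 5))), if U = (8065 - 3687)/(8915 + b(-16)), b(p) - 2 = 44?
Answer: -161986/44805 ≈ -3.6154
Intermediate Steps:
b(p) = 46 (b(p) = 2 + 44 = 46)
w(C, f) = (-1 + C)/(2*f) (w(C, f) = (-1 + C)/((2*f)) = (-1 + C)*(1/(2*f)) = (-1 + C)/(2*f))
U = 4378/8961 (U = (8065 - 3687)/(8915 + 46) = 4378/8961 ≈ 0.48856)
U*((-3 - 1*4) - (-5*0 + w(5, 5))) = 4378*((-3 - 1*4) - (-5*0 + (½)*(-1 + 5)/5))/8961 = 4378*((-3 - 4) - (0 + (½)*(⅕)*4))/8961 = 4378*(-7 - (0 + ⅖))/8961 = 4378*(-7 - 1*⅖)/8961 = 4378*(-7 - ⅖)/8961 = (4378/8961)*(-37/5) = -161986/44805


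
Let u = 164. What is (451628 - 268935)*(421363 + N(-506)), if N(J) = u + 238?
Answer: 77053513145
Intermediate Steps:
N(J) = 402 (N(J) = 164 + 238 = 402)
(451628 - 268935)*(421363 + N(-506)) = (451628 - 268935)*(421363 + 402) = 182693*421765 = 77053513145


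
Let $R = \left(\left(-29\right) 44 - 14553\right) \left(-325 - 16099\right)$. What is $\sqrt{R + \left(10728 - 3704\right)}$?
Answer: $2 \sqrt{64995630} \approx 16124.0$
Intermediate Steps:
$R = 259975496$ ($R = \left(-1276 - 14553\right) \left(-16424\right) = \left(-15829\right) \left(-16424\right) = 259975496$)
$\sqrt{R + \left(10728 - 3704\right)} = \sqrt{259975496 + \left(10728 - 3704\right)} = \sqrt{259975496 + 7024} = \sqrt{259982520} = 2 \sqrt{64995630}$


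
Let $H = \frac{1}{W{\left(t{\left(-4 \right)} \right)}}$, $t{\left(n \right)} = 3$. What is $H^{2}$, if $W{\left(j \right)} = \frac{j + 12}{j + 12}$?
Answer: $1$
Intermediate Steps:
$W{\left(j \right)} = 1$ ($W{\left(j \right)} = \frac{12 + j}{12 + j} = 1$)
$H = 1$ ($H = 1^{-1} = 1$)
$H^{2} = 1^{2} = 1$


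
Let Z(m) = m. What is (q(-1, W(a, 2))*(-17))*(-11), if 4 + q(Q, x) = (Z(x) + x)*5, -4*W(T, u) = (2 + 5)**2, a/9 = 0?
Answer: -47311/2 ≈ -23656.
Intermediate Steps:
a = 0 (a = 9*0 = 0)
W(T, u) = -49/4 (W(T, u) = -(2 + 5)**2/4 = -1/4*7**2 = -1/4*49 = -49/4)
q(Q, x) = -4 + 10*x (q(Q, x) = -4 + (x + x)*5 = -4 + (2*x)*5 = -4 + 10*x)
(q(-1, W(a, 2))*(-17))*(-11) = ((-4 + 10*(-49/4))*(-17))*(-11) = ((-4 - 245/2)*(-17))*(-11) = -253/2*(-17)*(-11) = (4301/2)*(-11) = -47311/2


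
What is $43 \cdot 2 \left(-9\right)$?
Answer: $-774$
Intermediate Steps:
$43 \cdot 2 \left(-9\right) = 86 \left(-9\right) = -774$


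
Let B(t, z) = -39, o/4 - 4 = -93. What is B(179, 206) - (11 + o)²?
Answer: -119064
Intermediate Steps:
o = -356 (o = 16 + 4*(-93) = 16 - 372 = -356)
B(179, 206) - (11 + o)² = -39 - (11 - 356)² = -39 - 1*(-345)² = -39 - 1*119025 = -39 - 119025 = -119064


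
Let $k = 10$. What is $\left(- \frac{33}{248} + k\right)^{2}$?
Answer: $\frac{5987809}{61504} \approx 97.356$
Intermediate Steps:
$\left(- \frac{33}{248} + k\right)^{2} = \left(- \frac{33}{248} + 10\right)^{2} = \left(\frac{2447}{248}\right)^{2} = \frac{5987809}{61504}$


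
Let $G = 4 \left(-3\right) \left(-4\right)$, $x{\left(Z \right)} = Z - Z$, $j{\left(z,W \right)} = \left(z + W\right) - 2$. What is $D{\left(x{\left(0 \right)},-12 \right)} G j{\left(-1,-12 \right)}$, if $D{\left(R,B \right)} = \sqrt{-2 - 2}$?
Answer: $- 1440 i \approx - 1440.0 i$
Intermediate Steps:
$j{\left(z,W \right)} = -2 + W + z$ ($j{\left(z,W \right)} = \left(W + z\right) - 2 = -2 + W + z$)
$x{\left(Z \right)} = 0$
$D{\left(R,B \right)} = 2 i$ ($D{\left(R,B \right)} = \sqrt{-4} = 2 i$)
$G = 48$ ($G = \left(-12\right) \left(-4\right) = 48$)
$D{\left(x{\left(0 \right)},-12 \right)} G j{\left(-1,-12 \right)} = 2 i 48 \left(-2 - 12 - 1\right) = 96 i \left(-15\right) = - 1440 i$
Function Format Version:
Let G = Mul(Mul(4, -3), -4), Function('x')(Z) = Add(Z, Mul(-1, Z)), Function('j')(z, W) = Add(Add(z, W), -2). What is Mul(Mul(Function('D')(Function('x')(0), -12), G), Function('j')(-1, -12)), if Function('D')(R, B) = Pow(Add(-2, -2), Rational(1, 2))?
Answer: Mul(-1440, I) ≈ Mul(-1440.0, I)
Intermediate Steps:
Function('j')(z, W) = Add(-2, W, z) (Function('j')(z, W) = Add(Add(W, z), -2) = Add(-2, W, z))
Function('x')(Z) = 0
Function('D')(R, B) = Mul(2, I) (Function('D')(R, B) = Pow(-4, Rational(1, 2)) = Mul(2, I))
G = 48 (G = Mul(-12, -4) = 48)
Mul(Mul(Function('D')(Function('x')(0), -12), G), Function('j')(-1, -12)) = Mul(Mul(Mul(2, I), 48), Add(-2, -12, -1)) = Mul(Mul(96, I), -15) = Mul(-1440, I)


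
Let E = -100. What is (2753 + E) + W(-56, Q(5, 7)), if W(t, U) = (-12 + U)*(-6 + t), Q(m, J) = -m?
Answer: 3707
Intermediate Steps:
(2753 + E) + W(-56, Q(5, 7)) = (2753 - 100) + (72 - 12*(-56) - (-6)*5 - 1*5*(-56)) = 2653 + (72 + 672 - 6*(-5) - 5*(-56)) = 2653 + (72 + 672 + 30 + 280) = 2653 + 1054 = 3707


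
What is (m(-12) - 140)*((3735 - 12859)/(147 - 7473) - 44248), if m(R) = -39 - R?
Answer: 27066668954/3663 ≈ 7.3892e+6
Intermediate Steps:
(m(-12) - 140)*((3735 - 12859)/(147 - 7473) - 44248) = ((-39 - 1*(-12)) - 140)*((3735 - 12859)/(147 - 7473) - 44248) = ((-39 + 12) - 140)*(-9124/(-7326) - 44248) = (-27 - 140)*(-9124*(-1/7326) - 44248) = -167*(4562/3663 - 44248) = -167*(-162075862/3663) = 27066668954/3663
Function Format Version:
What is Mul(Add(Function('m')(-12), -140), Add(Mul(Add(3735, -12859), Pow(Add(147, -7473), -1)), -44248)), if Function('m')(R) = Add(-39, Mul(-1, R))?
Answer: Rational(27066668954, 3663) ≈ 7.3892e+6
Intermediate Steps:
Mul(Add(Function('m')(-12), -140), Add(Mul(Add(3735, -12859), Pow(Add(147, -7473), -1)), -44248)) = Mul(Add(Add(-39, Mul(-1, -12)), -140), Add(Mul(Add(3735, -12859), Pow(Add(147, -7473), -1)), -44248)) = Mul(Add(Add(-39, 12), -140), Add(Mul(-9124, Pow(-7326, -1)), -44248)) = Mul(Add(-27, -140), Add(Mul(-9124, Rational(-1, 7326)), -44248)) = Mul(-167, Add(Rational(4562, 3663), -44248)) = Mul(-167, Rational(-162075862, 3663)) = Rational(27066668954, 3663)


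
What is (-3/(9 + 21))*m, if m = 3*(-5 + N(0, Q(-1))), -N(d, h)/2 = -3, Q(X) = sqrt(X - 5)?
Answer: -3/10 ≈ -0.30000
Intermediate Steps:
Q(X) = sqrt(-5 + X)
N(d, h) = 6 (N(d, h) = -2*(-3) = 6)
m = 3 (m = 3*(-5 + 6) = 3*1 = 3)
(-3/(9 + 21))*m = -3/(9 + 21)*3 = -3/30*3 = -3*1/30*3 = -1/10*3 = -3/10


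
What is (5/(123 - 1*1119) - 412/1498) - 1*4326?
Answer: -3227422225/746004 ≈ -4326.3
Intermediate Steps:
(5/(123 - 1*1119) - 412/1498) - 1*4326 = (5/(123 - 1119) - 412*1/1498) - 4326 = (5/(-996) - 206/749) - 4326 = (5*(-1/996) - 206/749) - 4326 = (-5/996 - 206/749) - 4326 = -208921/746004 - 4326 = -3227422225/746004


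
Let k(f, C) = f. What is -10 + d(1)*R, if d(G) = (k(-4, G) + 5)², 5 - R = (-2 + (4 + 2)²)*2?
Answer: -73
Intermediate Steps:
R = -63 (R = 5 - (-2 + (4 + 2)²)*2 = 5 - (-2 + 6²)*2 = 5 - (-2 + 36)*2 = 5 - 34*2 = 5 - 1*68 = 5 - 68 = -63)
d(G) = 1 (d(G) = (-4 + 5)² = 1² = 1)
-10 + d(1)*R = -10 + 1*(-63) = -10 - 63 = -73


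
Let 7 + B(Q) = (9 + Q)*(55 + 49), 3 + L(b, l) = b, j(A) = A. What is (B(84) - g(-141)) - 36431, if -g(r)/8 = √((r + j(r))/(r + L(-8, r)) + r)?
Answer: -26766 + 60*I*√893/19 ≈ -26766.0 + 94.368*I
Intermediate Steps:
L(b, l) = -3 + b
B(Q) = 929 + 104*Q (B(Q) = -7 + (9 + Q)*(55 + 49) = -7 + (9 + Q)*104 = -7 + (936 + 104*Q) = 929 + 104*Q)
g(r) = -8*√(r + 2*r/(-11 + r)) (g(r) = -8*√((r + r)/(r + (-3 - 8)) + r) = -8*√((2*r)/(r - 11) + r) = -8*√((2*r)/(-11 + r) + r) = -8*√(2*r/(-11 + r) + r) = -8*√(r + 2*r/(-11 + r)))
(B(84) - g(-141)) - 36431 = ((929 + 104*84) - (-8)*√(-141*(-9 - 141)/(-11 - 141))) - 36431 = ((929 + 8736) - (-8)*√(-141*(-150)/(-152))) - 36431 = (9665 - (-8)*√(-141*(-1/152)*(-150))) - 36431 = (9665 - (-8)*√(-10575/76)) - 36431 = (9665 - (-8)*15*I*√893/38) - 36431 = (9665 - (-60)*I*√893/19) - 36431 = (9665 + 60*I*√893/19) - 36431 = -26766 + 60*I*√893/19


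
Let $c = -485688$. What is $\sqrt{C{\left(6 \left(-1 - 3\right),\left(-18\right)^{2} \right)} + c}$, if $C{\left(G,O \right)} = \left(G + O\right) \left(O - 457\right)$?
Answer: $2 i \sqrt{131397} \approx 724.97 i$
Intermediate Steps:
$C{\left(G,O \right)} = \left(-457 + O\right) \left(G + O\right)$ ($C{\left(G,O \right)} = \left(G + O\right) \left(-457 + O\right) = \left(-457 + O\right) \left(G + O\right)$)
$\sqrt{C{\left(6 \left(-1 - 3\right),\left(-18\right)^{2} \right)} + c} = \sqrt{\left(\left(\left(-18\right)^{2}\right)^{2} - 457 \cdot 6 \left(-1 - 3\right) - 457 \left(-18\right)^{2} + 6 \left(-1 - 3\right) \left(-18\right)^{2}\right) - 485688} = \sqrt{\left(324^{2} - 457 \cdot 6 \left(-4\right) - 148068 + 6 \left(-4\right) 324\right) - 485688} = \sqrt{\left(104976 - -10968 - 148068 - 7776\right) - 485688} = \sqrt{\left(104976 + 10968 - 148068 - 7776\right) - 485688} = \sqrt{-39900 - 485688} = \sqrt{-525588} = 2 i \sqrt{131397}$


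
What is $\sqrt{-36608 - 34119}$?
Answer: $i \sqrt{70727} \approx 265.95 i$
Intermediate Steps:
$\sqrt{-36608 - 34119} = \sqrt{-70727} = i \sqrt{70727}$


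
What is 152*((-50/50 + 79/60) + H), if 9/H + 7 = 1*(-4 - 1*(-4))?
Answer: -15466/105 ≈ -147.30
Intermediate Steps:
H = -9/7 (H = 9/(-7 + 1*(-4 - 1*(-4))) = 9/(-7 + 1*(-4 + 4)) = 9/(-7 + 1*0) = 9/(-7 + 0) = 9/(-7) = 9*(-⅐) = -9/7 ≈ -1.2857)
152*((-50/50 + 79/60) + H) = 152*((-50/50 + 79/60) - 9/7) = 152*((-50*1/50 + 79*(1/60)) - 9/7) = 152*((-1 + 79/60) - 9/7) = 152*(19/60 - 9/7) = 152*(-407/420) = -15466/105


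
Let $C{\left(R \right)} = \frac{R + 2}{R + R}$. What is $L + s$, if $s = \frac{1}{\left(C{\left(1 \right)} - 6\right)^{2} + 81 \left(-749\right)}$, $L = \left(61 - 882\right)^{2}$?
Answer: $\frac{163518976391}{242595} \approx 6.7404 \cdot 10^{5}$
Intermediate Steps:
$L = 674041$ ($L = \left(-821\right)^{2} = 674041$)
$C{\left(R \right)} = \frac{2 + R}{2 R}$
$s = - \frac{4}{242595}$ ($s = \frac{1}{\left(\frac{2 + 1}{2 \cdot 1} - 6\right)^{2} + 81 \left(-749\right)} = \frac{1}{\left(\frac{1}{2} \cdot 1 \cdot 3 - 6\right)^{2} - 60669} = \frac{1}{\left(\frac{3}{2} - 6\right)^{2} - 60669} = \frac{1}{\left(- \frac{9}{2}\right)^{2} - 60669} = \frac{1}{\frac{81}{4} - 60669} = \frac{1}{- \frac{242595}{4}} = - \frac{4}{242595} \approx -1.6488 \cdot 10^{-5}$)
$L + s = 674041 - \frac{4}{242595} = \frac{163518976391}{242595}$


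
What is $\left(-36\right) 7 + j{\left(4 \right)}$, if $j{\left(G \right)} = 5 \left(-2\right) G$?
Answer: $-292$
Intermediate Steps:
$j{\left(G \right)} = - 10 G$
$\left(-36\right) 7 + j{\left(4 \right)} = \left(-36\right) 7 - 40 = -252 - 40 = -292$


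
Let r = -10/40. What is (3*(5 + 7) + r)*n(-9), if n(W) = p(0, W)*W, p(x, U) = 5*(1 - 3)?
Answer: 6435/2 ≈ 3217.5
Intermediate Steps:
r = -¼ (r = -10*1/40 = -¼ ≈ -0.25000)
p(x, U) = -10 (p(x, U) = 5*(-2) = -10)
n(W) = -10*W
(3*(5 + 7) + r)*n(-9) = (3*(5 + 7) - ¼)*(-10*(-9)) = (3*12 - ¼)*90 = (36 - ¼)*90 = (143/4)*90 = 6435/2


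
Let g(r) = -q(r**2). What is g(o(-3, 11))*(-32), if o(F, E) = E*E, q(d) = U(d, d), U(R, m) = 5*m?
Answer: 2342560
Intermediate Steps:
q(d) = 5*d
o(F, E) = E**2
g(r) = -5*r**2
g(o(-3, 11))*(-32) = -5*(11**2)**2*(-32) = -5*121**2*(-32) = -5*14641*(-32) = -73205*(-32) = 2342560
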